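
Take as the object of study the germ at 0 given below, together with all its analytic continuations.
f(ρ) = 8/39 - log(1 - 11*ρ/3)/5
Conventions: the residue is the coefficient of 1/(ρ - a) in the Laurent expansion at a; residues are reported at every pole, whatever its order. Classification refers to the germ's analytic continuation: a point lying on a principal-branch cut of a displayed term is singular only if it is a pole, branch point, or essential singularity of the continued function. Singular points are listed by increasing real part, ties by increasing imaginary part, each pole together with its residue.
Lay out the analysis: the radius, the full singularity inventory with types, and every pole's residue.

Branch term (-1/5)*log(1 - ρ/(3/11)): its argument vanishes at ρ = 3/11, a logarithmic branch point, modulus 3/11.
The radius of convergence is the smallest modulus among the singular points: 3/11.

Radius of convergence at 0: 3/11.
At 3/11: a logarithmic branch point.


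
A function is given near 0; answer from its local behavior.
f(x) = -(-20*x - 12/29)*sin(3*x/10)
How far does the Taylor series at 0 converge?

The factor -sin(3*x/10) is entire and contributes no finite singular point.
The polynomial part has no poles.
No finite singular points: the Taylor series at 0 converges everywhere.

The radius of convergence is infinite.


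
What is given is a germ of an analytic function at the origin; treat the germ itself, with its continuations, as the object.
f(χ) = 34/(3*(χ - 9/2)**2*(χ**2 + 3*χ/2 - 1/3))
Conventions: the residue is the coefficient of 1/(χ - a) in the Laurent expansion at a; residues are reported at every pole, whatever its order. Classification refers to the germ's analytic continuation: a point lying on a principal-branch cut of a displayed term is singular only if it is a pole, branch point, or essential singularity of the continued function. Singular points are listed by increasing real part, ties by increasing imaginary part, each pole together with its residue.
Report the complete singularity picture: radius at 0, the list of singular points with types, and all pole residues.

Denominator factor (χ**2 + 3*χ/2 - 1/3): discriminant 43/12, real irrational roots -3/4 + (1/12)*sqrt(129) and -3/4 - (1/12)*sqrt(129); poles of order 1, moduli -3/4 + (1/12)*sqrt(129) and 3/4 + (1/12)*sqrt(129).
Denominator factor (χ - 9/2)^2: pole of order 2 at 9/2, modulus 9/2.
The radius of convergence is the smallest modulus among the singular points: -3/4 + (1/12)*sqrt(129).
The factor χ**2 + 3*χ/2 - 1/3 splits as (χ - a)(χ - a') with a = -3/4 - (1/12)*sqrt(129), a' = -3/4 + (1/12)*sqrt(129). At the order-1 pole a set g(χ) = (χ - a)*f(χ) = [34/(3*(χ - 9/2)**2)] / (χ - a').
Simple pole: residue = g(a) at a = -3/4 - (1/12)*sqrt(129), which is 1071/12800 - (11611/550400)*sqrt(129).
The factor χ**2 + 3*χ/2 - 1/3 splits as (χ - a)(χ - a') with a = -3/4 + (1/12)*sqrt(129), a' = -3/4 - (1/12)*sqrt(129). At the order-1 pole a set g(χ) = (χ - a)*f(χ) = [34/(3*(χ - 9/2)**2)] / (χ - a').
Simple pole: residue = g(a) at a = -3/4 + (1/12)*sqrt(129), which is 1071/12800 + (11611/550400)*sqrt(129).
At the order-2 pole 9/2 set g(χ) = (χ - (9/2))^2*f(χ) = 34/(3*(χ**2 + 3*χ/2 - 1/3)).
Order-2 pole: residue = g'(a); g'(9/2) = -1071/6400, so the residue is -1071/6400.
List the singular points by increasing real part (a conjugate pair: the negative imaginary part first).

Radius of convergence at 0: -3/4 + (1/12)*sqrt(129).
At -3/4 - (1/12)*sqrt(129): a pole of order 1; residue 1071/12800 - (11611/550400)*sqrt(129).
At -3/4 + (1/12)*sqrt(129): a pole of order 1; residue 1071/12800 + (11611/550400)*sqrt(129).
At 9/2: a pole of order 2; residue -1071/6400.


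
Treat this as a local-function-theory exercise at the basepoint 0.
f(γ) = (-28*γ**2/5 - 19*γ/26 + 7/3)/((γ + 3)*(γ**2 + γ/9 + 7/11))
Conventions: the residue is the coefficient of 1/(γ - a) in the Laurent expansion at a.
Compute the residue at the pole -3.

The residue is -196801/39910.

At the order-1 pole -3 set g(γ) = (γ - (-3))*f(γ) = (-28*γ**2/5 - 19*γ/26 + 7/3)/(γ**2 + γ/9 + 7/11).
Simple pole: residue = g(a) at a = -3, which is -196801/39910.


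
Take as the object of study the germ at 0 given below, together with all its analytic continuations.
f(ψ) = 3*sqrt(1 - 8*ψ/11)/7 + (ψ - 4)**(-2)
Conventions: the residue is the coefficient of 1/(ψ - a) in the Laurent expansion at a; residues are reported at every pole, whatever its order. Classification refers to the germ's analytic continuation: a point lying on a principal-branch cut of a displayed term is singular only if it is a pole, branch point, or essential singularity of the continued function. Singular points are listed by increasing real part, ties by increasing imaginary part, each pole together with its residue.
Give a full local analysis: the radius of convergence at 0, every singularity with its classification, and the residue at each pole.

Denominator factor (ψ - 4)^2: pole of order 2 at 4, modulus 4.
Branch term (3/7)*sqrt(1 - ψ/(11/8)): its argument vanishes at ψ = 11/8, a square-root branch point, modulus 11/8.
The radius of convergence is the smallest modulus among the singular points: 11/8.
The branch term is analytic at 4 and contributes nothing to the residue; only the rational part matters.
At the order-2 pole 4 set g(ψ) = (ψ - (4))^2*(rational part) = 1.
Order-2 pole: residue = g'(a); g'(4) = 0, so the residue is 0.
List the singular points by increasing real part (a conjugate pair: the negative imaginary part first).

Radius of convergence at 0: 11/8.
At 11/8: an algebraic (square-root) branch point.
At 4: a pole of order 2; residue 0.


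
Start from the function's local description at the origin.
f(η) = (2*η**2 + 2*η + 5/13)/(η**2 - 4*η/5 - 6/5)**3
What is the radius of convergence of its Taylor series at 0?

The radius of convergence is -2/5 + (1/5)*sqrt(34).

Denominator factor (η**2 - 4*η/5 - 6/5)^3: discriminant 136/25, real irrational roots 2/5 + (1/5)*sqrt(34) and 2/5 - (1/5)*sqrt(34); poles of order 3, moduli 2/5 + (1/5)*sqrt(34) and -2/5 + (1/5)*sqrt(34).
The radius of convergence is the smallest modulus among the singular points: -2/5 + (1/5)*sqrt(34).


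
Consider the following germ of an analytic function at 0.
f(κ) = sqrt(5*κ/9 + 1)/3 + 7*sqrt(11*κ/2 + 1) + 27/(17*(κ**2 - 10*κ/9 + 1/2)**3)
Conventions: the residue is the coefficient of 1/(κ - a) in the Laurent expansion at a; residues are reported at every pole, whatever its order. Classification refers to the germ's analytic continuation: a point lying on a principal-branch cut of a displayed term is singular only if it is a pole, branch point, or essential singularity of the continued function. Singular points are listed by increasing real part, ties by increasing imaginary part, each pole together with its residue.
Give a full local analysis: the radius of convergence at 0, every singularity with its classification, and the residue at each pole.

Denominator factor (κ**2 - 10*κ/9 + 1/2)^3: discriminant -62/81, complex-conjugate roots (5/9) + ((1/18)*sqrt(62))*i and (5/9) - ((1/18)*sqrt(62))*i; poles of order 3, moduli (1/2)*sqrt(2) and (1/2)*sqrt(2).
Branch term (7)*sqrt(1 - κ/(-2/11)): its argument vanishes at κ = -2/11, a square-root branch point, modulus 2/11.
Branch term (1/3)*sqrt(1 - κ/(-9/5)): its argument vanishes at κ = -9/5, a square-root branch point, modulus 9/5.
The radius of convergence is the smallest modulus among the singular points: 2/11.
The branch terms are analytic at (5/9) - ((1/18)*sqrt(62))*i and contribute nothing to the residue; only the rational part matters.
The factor κ**2 - 10*κ/9 + 1/2 splits as (κ - a)(κ - a') with a = (5/9) - ((1/18)*sqrt(62))*i, a' = (5/9) + ((1/18)*sqrt(62))*i. At the order-3 pole a set g(κ) = (κ - a)^3*(rational part) = [27/17] / (κ - a')^3.
Order-3 pole: residue = g''(a)/2; g''((5/9) - ((1/18)*sqrt(62))*i) = ((4782969/1012894)*sqrt(62))*i, so the residue is ((4782969/2025788)*sqrt(62))*i.
The branch terms are analytic at (5/9) + ((1/18)*sqrt(62))*i and contribute nothing to the residue; only the rational part matters.
The factor κ**2 - 10*κ/9 + 1/2 splits as (κ - a)(κ - a') with a = (5/9) + ((1/18)*sqrt(62))*i, a' = (5/9) - ((1/18)*sqrt(62))*i. At the order-3 pole a set g(κ) = (κ - a)^3*(rational part) = [27/17] / (κ - a')^3.
Order-3 pole: residue = g''(a)/2; g''((5/9) + ((1/18)*sqrt(62))*i) = -((4782969/1012894)*sqrt(62))*i, so the residue is -((4782969/2025788)*sqrt(62))*i.
List the singular points by increasing real part (a conjugate pair: the negative imaginary part first).

Radius of convergence at 0: 2/11.
At -9/5: an algebraic (square-root) branch point.
At -2/11: an algebraic (square-root) branch point.
At (5/9) - ((1/18)*sqrt(62))*i: a pole of order 3; residue ((4782969/2025788)*sqrt(62))*i.
At (5/9) + ((1/18)*sqrt(62))*i: a pole of order 3; residue -((4782969/2025788)*sqrt(62))*i.


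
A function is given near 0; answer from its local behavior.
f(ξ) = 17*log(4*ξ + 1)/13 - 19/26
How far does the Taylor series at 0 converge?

Branch term (17/13)*log(1 - ξ/(-1/4)): its argument vanishes at ξ = -1/4, a logarithmic branch point, modulus 1/4.
The radius of convergence is the smallest modulus among the singular points: 1/4.

The radius of convergence is 1/4.


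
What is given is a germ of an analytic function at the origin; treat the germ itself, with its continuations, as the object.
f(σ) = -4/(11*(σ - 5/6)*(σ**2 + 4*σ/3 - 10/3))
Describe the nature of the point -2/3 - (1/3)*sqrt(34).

The point is a pole of order 1.

The denominator factor σ**2 + 4*σ/3 - 10/3 vanishes at -2/3 - (1/3)*sqrt(34) and appears to the power 1; the numerator there equals -4/11, nonzero, and no other factor vanishes.
Hence a pole whose order is the multiplicity, 1.


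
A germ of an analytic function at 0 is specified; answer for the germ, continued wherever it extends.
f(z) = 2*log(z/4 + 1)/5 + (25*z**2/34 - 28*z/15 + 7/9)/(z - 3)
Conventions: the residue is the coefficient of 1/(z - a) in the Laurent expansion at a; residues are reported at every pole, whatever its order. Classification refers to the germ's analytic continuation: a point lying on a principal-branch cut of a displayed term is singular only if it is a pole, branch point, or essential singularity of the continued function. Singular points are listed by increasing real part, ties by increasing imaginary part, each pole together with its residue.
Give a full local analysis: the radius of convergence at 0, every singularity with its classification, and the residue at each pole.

Denominator factor (z - 3): pole of order 1 at 3, modulus 3.
Branch term (2/5)*log(1 - z/(-4)): its argument vanishes at z = -4, a logarithmic branch point, modulus 4.
The radius of convergence is the smallest modulus among the singular points: 3.
The branch term is analytic at 3 and contributes nothing to the residue; only the rational part matters.
At the order-1 pole 3 set g(z) = (z - (3))*(rational part) = 25*z**2/34 - 28*z/15 + 7/9.
Simple pole: residue = g(a) at a = 3, which is 2747/1530.
List the singular points by increasing real part (a conjugate pair: the negative imaginary part first).

Radius of convergence at 0: 3.
At -4: a logarithmic branch point.
At 3: a pole of order 1; residue 2747/1530.


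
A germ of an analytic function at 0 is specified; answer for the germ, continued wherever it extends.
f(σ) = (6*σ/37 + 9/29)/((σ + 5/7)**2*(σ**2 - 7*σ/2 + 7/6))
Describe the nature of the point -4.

The point is a regular point.

Denominator factors: σ + 5/7 = -23/7 at σ = -4; σ**2 - 7*σ/2 + 7/6 = 187/6 at σ = -4 — none vanishes.
So the germ continues analytically to -4.


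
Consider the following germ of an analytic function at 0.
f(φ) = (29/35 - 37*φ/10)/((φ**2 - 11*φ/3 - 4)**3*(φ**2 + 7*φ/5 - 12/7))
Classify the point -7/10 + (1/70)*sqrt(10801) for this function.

The point is a pole of order 1.

The denominator factor φ**2 + 7*φ/5 - 12/7 vanishes at -7/10 + (1/70)*sqrt(10801) and appears to the power 1; the numerator there equals 2393/700 - (37/700)*sqrt(10801), nonzero, and no other factor vanishes.
Hence a pole whose order is the multiplicity, 1.


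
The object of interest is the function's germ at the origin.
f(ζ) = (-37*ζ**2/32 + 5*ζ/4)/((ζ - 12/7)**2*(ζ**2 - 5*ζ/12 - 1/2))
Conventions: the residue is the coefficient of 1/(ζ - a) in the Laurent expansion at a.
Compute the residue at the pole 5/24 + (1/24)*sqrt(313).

The factor ζ**2 - 5*ζ/12 - 1/2 splits as (ζ - a)(ζ - a') with a = 5/24 + (1/24)*sqrt(313), a' = 5/24 - (1/24)*sqrt(313). At the order-1 pole a set g(ζ) = (ζ - a)*f(ζ) = [(-37*ζ**2/32 + 5*ζ/4)/(ζ - 12/7)**2] / (ζ - a').
Simple pole: residue = g(a) at a = 5/24 + (1/24)*sqrt(313), which is 17297/114244 + (75607/71516744)*sqrt(313).

The residue is 17297/114244 + (75607/71516744)*sqrt(313).


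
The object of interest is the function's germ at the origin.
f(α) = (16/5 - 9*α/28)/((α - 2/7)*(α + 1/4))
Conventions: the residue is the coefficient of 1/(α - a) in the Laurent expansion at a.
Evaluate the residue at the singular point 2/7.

The residue is 3046/525.

At the order-1 pole 2/7 set g(α) = (α - (2/7))*f(α) = (16/5 - 9*α/28)/(α + 1/4).
Simple pole: residue = g(a) at a = 2/7, which is 3046/525.


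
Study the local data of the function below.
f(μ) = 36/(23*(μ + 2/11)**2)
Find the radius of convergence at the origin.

Denominator factor (μ + 2/11)^2: pole of order 2 at -2/11, modulus 2/11.
The radius of convergence is the smallest modulus among the singular points: 2/11.

The radius of convergence is 2/11.


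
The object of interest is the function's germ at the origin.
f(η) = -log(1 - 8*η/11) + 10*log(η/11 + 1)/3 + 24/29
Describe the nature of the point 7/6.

There is no denominator, hence no pole anywhere.
Branch term log(1 - η/(11/8)): argument at 7/6 is 5/33, nonzero, so 7/6 is not its branch point (a point on a principal cut is still regular for the continued germ).
Branch term log(1 - η/(-11)): argument at 7/6 is 73/66, nonzero, so 7/6 is not its branch point (a point on a principal cut is still regular for the continued germ).
So the germ continues analytically to 7/6.

The point is a regular point.


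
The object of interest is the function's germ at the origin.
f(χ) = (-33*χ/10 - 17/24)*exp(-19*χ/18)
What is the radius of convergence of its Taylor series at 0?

The factor exp(-19*χ/18) is entire and contributes no finite singular point.
The polynomial part has no poles.
No finite singular points: the Taylor series at 0 converges everywhere.

The radius of convergence is infinite.


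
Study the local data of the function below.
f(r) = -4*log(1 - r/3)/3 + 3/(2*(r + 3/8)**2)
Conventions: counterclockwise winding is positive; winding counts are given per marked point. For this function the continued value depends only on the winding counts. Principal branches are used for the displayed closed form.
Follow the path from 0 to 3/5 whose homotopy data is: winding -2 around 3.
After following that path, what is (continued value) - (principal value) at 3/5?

The rational part is single-valued and drops out of the difference; each branch term changes only by its own monodromy.
(-4/3)*log(1 - r/(3)): each positive loop around 3 adds 2*pi*i to the log, so winding -2 contributes (-4/3)*(-2)*2*pi*i = (16/3)*pi*i.
Summing the contributions at r = 3/5 gives (16/3)*pi*i.

Continued minus principal equals (16/3)*pi*i.


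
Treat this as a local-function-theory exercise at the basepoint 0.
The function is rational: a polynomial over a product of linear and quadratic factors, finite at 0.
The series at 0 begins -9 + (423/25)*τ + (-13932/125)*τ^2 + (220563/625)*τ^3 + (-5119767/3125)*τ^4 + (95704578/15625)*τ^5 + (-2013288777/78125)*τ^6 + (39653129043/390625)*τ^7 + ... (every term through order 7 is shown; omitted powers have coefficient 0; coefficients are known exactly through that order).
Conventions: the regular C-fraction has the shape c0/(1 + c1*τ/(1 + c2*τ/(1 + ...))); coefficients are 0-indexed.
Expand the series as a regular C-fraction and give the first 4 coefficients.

The regular C-fraction coefficients are [-9, 47/25, 5531/1175, -225/47].

Taylor coefficients (read off): a_0 = -9, a_1 = 423/25, a_2 = -13932/125, a_3 = 220563/625.
c0 = a_0 = -9. Peel one level at a time: if S = 1 + c*τ/S' with S'(0) = 1, then c is the τ-coefficient of S and S' = c*τ/(S - 1).
S_1 = c0/f = 1 + (47/25)*τ + (-5531/625)*τ^2 + ...; c1 = 47/25.
S_2 = c1*τ/(S_1 - 1) = 1 + (5531/1175)*τ + (49779/2209)*τ^2 + ...; c2 = 5531/1175.
S_3 = c2*τ/(S_2 - 1) = 1 + (-225/47)*τ + ...; c3 = -225/47.


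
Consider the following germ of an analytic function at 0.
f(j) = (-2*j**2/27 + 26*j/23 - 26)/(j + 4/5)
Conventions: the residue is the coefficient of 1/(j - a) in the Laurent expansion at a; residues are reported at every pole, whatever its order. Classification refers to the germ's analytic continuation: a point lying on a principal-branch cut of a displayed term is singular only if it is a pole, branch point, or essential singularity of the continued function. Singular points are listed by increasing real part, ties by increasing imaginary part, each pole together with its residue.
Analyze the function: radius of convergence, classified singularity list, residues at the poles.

Radius of convergence at 0: 4/5.
At -4/5: a pole of order 1; residue -418426/15525.

Denominator factor (j + 4/5): pole of order 1 at -4/5, modulus 4/5.
The radius of convergence is the smallest modulus among the singular points: 4/5.
At the order-1 pole -4/5 set g(j) = (j - (-4/5))*f(j) = -2*j**2/27 + 26*j/23 - 26.
Simple pole: residue = g(a) at a = -4/5, which is -418426/15525.


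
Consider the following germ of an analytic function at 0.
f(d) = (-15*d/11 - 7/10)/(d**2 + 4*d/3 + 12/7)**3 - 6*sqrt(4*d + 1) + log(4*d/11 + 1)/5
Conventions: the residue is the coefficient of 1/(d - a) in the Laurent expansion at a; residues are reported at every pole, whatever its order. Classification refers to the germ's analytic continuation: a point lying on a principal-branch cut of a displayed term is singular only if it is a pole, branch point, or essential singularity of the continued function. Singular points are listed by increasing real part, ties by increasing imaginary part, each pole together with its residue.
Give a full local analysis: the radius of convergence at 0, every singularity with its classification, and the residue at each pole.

Denominator factor (d**2 + 4*d/3 + 12/7)^3: discriminant -320/63, complex-conjugate roots (-2/3) + ((4/21)*sqrt(35))*i and (-2/3) - ((4/21)*sqrt(35))*i; poles of order 3, moduli (2/7)*sqrt(21) and (2/7)*sqrt(21).
Branch term (-6)*sqrt(1 - d/(-1/4)): its argument vanishes at d = -1/4, a square-root branch point, modulus 1/4.
Branch term (1/5)*log(1 - d/(-11/4)): its argument vanishes at d = -11/4, a logarithmic branch point, modulus 11/4.
The radius of convergence is the smallest modulus among the singular points: 1/4.
The branch terms are analytic at (-2/3) - ((4/21)*sqrt(35))*i and contribute nothing to the residue; only the rational part matters.
The factor d**2 + 4*d/3 + 12/7 splits as (d - a)(d - a') with a = (-2/3) - ((4/21)*sqrt(35))*i, a' = (-2/3) + ((4/21)*sqrt(35))*i. At the order-3 pole a set g(d) = (d - a)^3*(rational part) = [-15*d/11 - 7/10] / (d - a')^3.
Order-3 pole: residue = g''(a)/2; g''((-2/3) - ((4/21)*sqrt(35))*i) = ((821583/112640000)*sqrt(35))*i, so the residue is ((821583/225280000)*sqrt(35))*i.
The branch terms are analytic at (-2/3) + ((4/21)*sqrt(35))*i and contribute nothing to the residue; only the rational part matters.
The factor d**2 + 4*d/3 + 12/7 splits as (d - a)(d - a') with a = (-2/3) + ((4/21)*sqrt(35))*i, a' = (-2/3) - ((4/21)*sqrt(35))*i. At the order-3 pole a set g(d) = (d - a)^3*(rational part) = [-15*d/11 - 7/10] / (d - a')^3.
Order-3 pole: residue = g''(a)/2; g''((-2/3) + ((4/21)*sqrt(35))*i) = -((821583/112640000)*sqrt(35))*i, so the residue is -((821583/225280000)*sqrt(35))*i.
List the singular points by increasing real part (a conjugate pair: the negative imaginary part first).

Radius of convergence at 0: 1/4.
At -11/4: a logarithmic branch point.
At (-2/3) - ((4/21)*sqrt(35))*i: a pole of order 3; residue ((821583/225280000)*sqrt(35))*i.
At (-2/3) + ((4/21)*sqrt(35))*i: a pole of order 3; residue -((821583/225280000)*sqrt(35))*i.
At -1/4: an algebraic (square-root) branch point.


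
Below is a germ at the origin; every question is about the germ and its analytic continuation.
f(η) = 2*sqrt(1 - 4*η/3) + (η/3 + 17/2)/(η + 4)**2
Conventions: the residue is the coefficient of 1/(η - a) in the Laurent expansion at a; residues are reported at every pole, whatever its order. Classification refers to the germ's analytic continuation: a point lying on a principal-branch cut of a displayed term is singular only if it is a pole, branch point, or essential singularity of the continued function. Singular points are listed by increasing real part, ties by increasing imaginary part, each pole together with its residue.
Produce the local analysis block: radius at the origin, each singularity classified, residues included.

Radius of convergence at 0: 3/4.
At -4: a pole of order 2; residue 1/3.
At 3/4: an algebraic (square-root) branch point.

Denominator factor (η + 4)^2: pole of order 2 at -4, modulus 4.
Branch term (2)*sqrt(1 - η/(3/4)): its argument vanishes at η = 3/4, a square-root branch point, modulus 3/4.
The radius of convergence is the smallest modulus among the singular points: 3/4.
The branch term is analytic at -4 and contributes nothing to the residue; only the rational part matters.
At the order-2 pole -4 set g(η) = (η - (-4))^2*(rational part) = η/3 + 17/2.
Order-2 pole: residue = g'(a); g'(-4) = 1/3, so the residue is 1/3.
List the singular points by increasing real part (a conjugate pair: the negative imaginary part first).


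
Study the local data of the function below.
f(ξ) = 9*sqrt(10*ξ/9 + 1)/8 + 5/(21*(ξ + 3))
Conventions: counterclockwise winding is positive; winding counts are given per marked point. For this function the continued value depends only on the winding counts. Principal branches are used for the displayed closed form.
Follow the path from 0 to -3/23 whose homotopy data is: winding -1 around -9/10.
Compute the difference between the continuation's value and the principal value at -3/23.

The rational part is single-valued and drops out of the difference; each branch term changes only by its own monodromy.
(9/8)*sqrt(1 - ξ/(-9/10)): winding -1 is odd, the square root flips sign, contributing -2*(9/8)*sqrt(1 - (-3/23)/(-9/10)) = -2*(9/8)*sqrt(59/69) = -(3/92)*sqrt(4071).
Summing the contributions at ξ = -3/23 gives -(3/92)*sqrt(4071).

Continued minus principal equals -(3/92)*sqrt(4071).


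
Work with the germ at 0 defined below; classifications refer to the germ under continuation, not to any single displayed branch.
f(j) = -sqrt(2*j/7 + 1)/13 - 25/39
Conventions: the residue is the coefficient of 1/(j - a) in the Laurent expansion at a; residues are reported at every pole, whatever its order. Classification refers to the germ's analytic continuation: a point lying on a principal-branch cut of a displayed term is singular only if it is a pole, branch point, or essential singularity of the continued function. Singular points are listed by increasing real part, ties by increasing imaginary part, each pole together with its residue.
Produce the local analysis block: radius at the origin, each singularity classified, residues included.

Radius of convergence at 0: 7/2.
At -7/2: an algebraic (square-root) branch point.

Branch term (-1/13)*sqrt(1 - j/(-7/2)): its argument vanishes at j = -7/2, a square-root branch point, modulus 7/2.
The radius of convergence is the smallest modulus among the singular points: 7/2.


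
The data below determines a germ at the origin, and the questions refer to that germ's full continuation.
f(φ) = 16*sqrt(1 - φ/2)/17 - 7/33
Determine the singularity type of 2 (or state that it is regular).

The term (16/17)*sqrt(1 - φ/(2)) has argument 1 - 2/(2) = 0 at 2: a square-root (algebraic, two-sheeted) branch point; the remaining terms are analytic or single-valued there.

The point is an algebraic (square-root) branch point.


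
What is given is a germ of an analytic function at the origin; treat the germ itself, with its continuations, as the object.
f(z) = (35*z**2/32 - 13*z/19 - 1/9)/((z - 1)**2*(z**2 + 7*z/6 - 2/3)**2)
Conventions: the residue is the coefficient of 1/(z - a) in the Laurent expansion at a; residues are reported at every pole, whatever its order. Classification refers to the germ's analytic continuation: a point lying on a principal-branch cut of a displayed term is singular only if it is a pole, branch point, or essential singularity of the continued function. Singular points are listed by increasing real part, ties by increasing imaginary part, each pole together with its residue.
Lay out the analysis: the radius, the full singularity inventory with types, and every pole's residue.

Radius of convergence at 0: -7/12 + (1/12)*sqrt(145).
At -7/12 - (1/12)*sqrt(145): a pole of order 2; residue -2995/55404 + (13998391/1164869100)*sqrt(145).
At -7/12 + (1/12)*sqrt(145): a pole of order 2; residue -2995/55404 - (13998391/1164869100)*sqrt(145).
At 1: a pole of order 2; residue 2995/27702.

Denominator factor (z**2 + 7*z/6 - 2/3)^2: discriminant 145/36, real irrational roots -7/12 + (1/12)*sqrt(145) and -7/12 - (1/12)*sqrt(145); poles of order 2, moduli -7/12 + (1/12)*sqrt(145) and 7/12 + (1/12)*sqrt(145).
Denominator factor (z - 1)^2: pole of order 2 at 1, modulus 1.
The radius of convergence is the smallest modulus among the singular points: -7/12 + (1/12)*sqrt(145).
The factor z**2 + 7*z/6 - 2/3 splits as (z - a)(z - a') with a = -7/12 - (1/12)*sqrt(145), a' = -7/12 + (1/12)*sqrt(145). At the order-2 pole a set g(z) = (z - a)^2*f(z) = [(35*z**2/32 - 13*z/19 - 1/9)/(z - 1)**2] / (z - a')^2.
Order-2 pole: residue = g'(a); g'(-7/12 - (1/12)*sqrt(145)) = -2995/55404 + (13998391/1164869100)*sqrt(145), so the residue is -2995/55404 + (13998391/1164869100)*sqrt(145).
The factor z**2 + 7*z/6 - 2/3 splits as (z - a)(z - a') with a = -7/12 + (1/12)*sqrt(145), a' = -7/12 - (1/12)*sqrt(145). At the order-2 pole a set g(z) = (z - a)^2*f(z) = [(35*z**2/32 - 13*z/19 - 1/9)/(z - 1)**2] / (z - a')^2.
Order-2 pole: residue = g'(a); g'(-7/12 + (1/12)*sqrt(145)) = -2995/55404 - (13998391/1164869100)*sqrt(145), so the residue is -2995/55404 - (13998391/1164869100)*sqrt(145).
At the order-2 pole 1 set g(z) = (z - (1))^2*f(z) = (35*z**2/32 - 13*z/19 - 1/9)/(z**2 + 7*z/6 - 2/3)**2.
Order-2 pole: residue = g'(a); g'(1) = 2995/27702, so the residue is 2995/27702.
List the singular points by increasing real part (a conjugate pair: the negative imaginary part first).


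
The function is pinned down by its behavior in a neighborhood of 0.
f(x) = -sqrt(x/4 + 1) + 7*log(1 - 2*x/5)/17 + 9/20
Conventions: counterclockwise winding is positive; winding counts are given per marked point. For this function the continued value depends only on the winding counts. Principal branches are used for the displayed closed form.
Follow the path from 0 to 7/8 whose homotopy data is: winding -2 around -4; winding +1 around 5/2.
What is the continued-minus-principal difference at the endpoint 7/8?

Continued minus principal equals (14/17)*pi*i.

The rational part is single-valued and drops out of the difference; each branch term changes only by its own monodromy.
(7/17)*log(1 - x/(5/2)): each positive loop around 5/2 adds 2*pi*i to the log, so winding +1 contributes (7/17)*(1)*2*pi*i = (14/17)*pi*i.
(-1)*sqrt(1 - x/(-4)): winding -2 is even, the square root returns to the same sheet, contribution 0.
Summing the contributions at x = 7/8 gives (14/17)*pi*i.


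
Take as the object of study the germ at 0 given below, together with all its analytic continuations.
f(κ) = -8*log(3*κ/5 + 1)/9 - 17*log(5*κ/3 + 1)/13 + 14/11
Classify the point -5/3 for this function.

The point is a logarithmic branch point.

The term (-8/9)*log(1 - κ/(-5/3)) has argument 1 - -5/3/(-5/3) = 0 at -5/3: a logarithmic (infinitely-sheeted) branch point; the remaining terms are analytic or single-valued there.


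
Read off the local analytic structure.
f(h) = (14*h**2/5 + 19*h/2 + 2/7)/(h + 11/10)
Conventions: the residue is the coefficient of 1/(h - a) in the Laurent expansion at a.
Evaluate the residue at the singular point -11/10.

At the order-1 pole -11/10 set g(h) = (h - (-11/10))*f(h) = 14*h**2/5 + 19*h/2 + 2/7.
Simple pole: residue = g(a) at a = -11/10, which is -23717/3500.

The residue is -23717/3500.


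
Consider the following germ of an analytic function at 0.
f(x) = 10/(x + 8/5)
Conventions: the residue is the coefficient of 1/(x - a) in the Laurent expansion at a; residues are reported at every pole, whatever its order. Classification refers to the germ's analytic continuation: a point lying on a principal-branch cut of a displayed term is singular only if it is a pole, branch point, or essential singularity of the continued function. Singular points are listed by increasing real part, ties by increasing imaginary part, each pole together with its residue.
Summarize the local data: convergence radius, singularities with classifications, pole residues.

Radius of convergence at 0: 8/5.
At -8/5: a pole of order 1; residue 10.

Denominator factor (x + 8/5): pole of order 1 at -8/5, modulus 8/5.
The radius of convergence is the smallest modulus among the singular points: 8/5.
At the order-1 pole -8/5 set g(x) = (x - (-8/5))*f(x) = 10.
Simple pole: residue = g(a) at a = -8/5, which is 10.


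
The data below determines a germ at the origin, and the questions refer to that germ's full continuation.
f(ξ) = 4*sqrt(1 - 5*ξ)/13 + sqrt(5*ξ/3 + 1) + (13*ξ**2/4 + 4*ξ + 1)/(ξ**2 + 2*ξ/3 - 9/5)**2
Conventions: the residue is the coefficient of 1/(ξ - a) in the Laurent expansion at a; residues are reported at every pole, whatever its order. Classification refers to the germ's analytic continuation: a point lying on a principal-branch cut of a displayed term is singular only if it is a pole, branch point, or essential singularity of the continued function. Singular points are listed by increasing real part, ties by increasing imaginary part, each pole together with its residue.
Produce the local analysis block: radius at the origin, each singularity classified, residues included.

Radius of convergence at 0: 1/5.
At -1/3 - (1/15)*sqrt(430): a pole of order 2; residue -(3339/118336)*sqrt(430).
At -3/5: an algebraic (square-root) branch point.
At 1/5: an algebraic (square-root) branch point.
At -1/3 + (1/15)*sqrt(430): a pole of order 2; residue (3339/118336)*sqrt(430).

Denominator factor (ξ**2 + 2*ξ/3 - 9/5)^2: discriminant 344/45, real irrational roots -1/3 + (1/15)*sqrt(430) and -1/3 - (1/15)*sqrt(430); poles of order 2, moduli -1/3 + (1/15)*sqrt(430) and 1/3 + (1/15)*sqrt(430).
Branch term (4/13)*sqrt(1 - ξ/(1/5)): its argument vanishes at ξ = 1/5, a square-root branch point, modulus 1/5.
Branch term (1)*sqrt(1 - ξ/(-3/5)): its argument vanishes at ξ = -3/5, a square-root branch point, modulus 3/5.
The radius of convergence is the smallest modulus among the singular points: 1/5.
The branch terms are analytic at -1/3 - (1/15)*sqrt(430) and contribute nothing to the residue; only the rational part matters.
The factor ξ**2 + 2*ξ/3 - 9/5 splits as (ξ - a)(ξ - a') with a = -1/3 - (1/15)*sqrt(430), a' = -1/3 + (1/15)*sqrt(430). At the order-2 pole a set g(ξ) = (ξ - a)^2*(rational part) = [13*ξ**2/4 + 4*ξ + 1] / (ξ - a')^2.
Order-2 pole: residue = g'(a); g'(-1/3 - (1/15)*sqrt(430)) = -(3339/118336)*sqrt(430), so the residue is -(3339/118336)*sqrt(430).
The branch terms are analytic at -1/3 + (1/15)*sqrt(430) and contribute nothing to the residue; only the rational part matters.
The factor ξ**2 + 2*ξ/3 - 9/5 splits as (ξ - a)(ξ - a') with a = -1/3 + (1/15)*sqrt(430), a' = -1/3 - (1/15)*sqrt(430). At the order-2 pole a set g(ξ) = (ξ - a)^2*(rational part) = [13*ξ**2/4 + 4*ξ + 1] / (ξ - a')^2.
Order-2 pole: residue = g'(a); g'(-1/3 + (1/15)*sqrt(430)) = (3339/118336)*sqrt(430), so the residue is (3339/118336)*sqrt(430).
List the singular points by increasing real part (a conjugate pair: the negative imaginary part first).


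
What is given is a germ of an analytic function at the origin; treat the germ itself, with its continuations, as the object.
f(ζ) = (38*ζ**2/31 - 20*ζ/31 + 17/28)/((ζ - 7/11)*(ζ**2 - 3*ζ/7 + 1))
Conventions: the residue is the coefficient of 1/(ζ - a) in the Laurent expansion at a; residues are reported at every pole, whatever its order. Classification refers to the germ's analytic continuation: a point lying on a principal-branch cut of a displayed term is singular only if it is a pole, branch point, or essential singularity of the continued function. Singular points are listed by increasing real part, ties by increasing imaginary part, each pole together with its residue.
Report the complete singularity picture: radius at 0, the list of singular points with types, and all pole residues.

Radius of convergence at 0: 7/11.
At (3/14) - ((1/14)*sqrt(187))*i: a pole of order 1; residue (72985/237832) + ((21073/4043144)*sqrt(187))*i.
At (3/14) + ((1/14)*sqrt(187))*i: a pole of order 1; residue (72985/237832) - ((21073/4043144)*sqrt(187))*i.
At 7/11: a pole of order 1; residue 72783/118916.

Denominator factor (ζ - 7/11): pole of order 1 at 7/11, modulus 7/11.
Denominator factor (ζ**2 - 3*ζ/7 + 1): discriminant -187/49, complex-conjugate roots (3/14) + ((1/14)*sqrt(187))*i and (3/14) - ((1/14)*sqrt(187))*i; poles of order 1, moduli 1 and 1.
The radius of convergence is the smallest modulus among the singular points: 7/11.
The factor ζ**2 - 3*ζ/7 + 1 splits as (ζ - a)(ζ - a') with a = (3/14) - ((1/14)*sqrt(187))*i, a' = (3/14) + ((1/14)*sqrt(187))*i. At the order-1 pole a set g(ζ) = (ζ - a)*f(ζ) = [(38*ζ**2/31 - 20*ζ/31 + 17/28)/(ζ - 7/11)] / (ζ - a').
Simple pole: residue = g(a) at a = (3/14) - ((1/14)*sqrt(187))*i, which is (72985/237832) + ((21073/4043144)*sqrt(187))*i.
The factor ζ**2 - 3*ζ/7 + 1 splits as (ζ - a)(ζ - a') with a = (3/14) + ((1/14)*sqrt(187))*i, a' = (3/14) - ((1/14)*sqrt(187))*i. At the order-1 pole a set g(ζ) = (ζ - a)*f(ζ) = [(38*ζ**2/31 - 20*ζ/31 + 17/28)/(ζ - 7/11)] / (ζ - a').
Simple pole: residue = g(a) at a = (3/14) + ((1/14)*sqrt(187))*i, which is (72985/237832) - ((21073/4043144)*sqrt(187))*i.
At the order-1 pole 7/11 set g(ζ) = (ζ - (7/11))*f(ζ) = (38*ζ**2/31 - 20*ζ/31 + 17/28)/(ζ**2 - 3*ζ/7 + 1).
Simple pole: residue = g(a) at a = 7/11, which is 72783/118916.
List the singular points by increasing real part (a conjugate pair: the negative imaginary part first).


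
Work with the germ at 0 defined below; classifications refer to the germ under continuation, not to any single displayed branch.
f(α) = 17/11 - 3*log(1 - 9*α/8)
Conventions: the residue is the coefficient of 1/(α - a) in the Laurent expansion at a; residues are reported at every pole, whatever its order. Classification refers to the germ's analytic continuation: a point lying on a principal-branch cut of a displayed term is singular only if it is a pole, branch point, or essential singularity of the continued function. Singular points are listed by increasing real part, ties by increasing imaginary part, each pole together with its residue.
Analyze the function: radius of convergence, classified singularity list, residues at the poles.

Radius of convergence at 0: 8/9.
At 8/9: a logarithmic branch point.

Branch term (-3)*log(1 - α/(8/9)): its argument vanishes at α = 8/9, a logarithmic branch point, modulus 8/9.
The radius of convergence is the smallest modulus among the singular points: 8/9.


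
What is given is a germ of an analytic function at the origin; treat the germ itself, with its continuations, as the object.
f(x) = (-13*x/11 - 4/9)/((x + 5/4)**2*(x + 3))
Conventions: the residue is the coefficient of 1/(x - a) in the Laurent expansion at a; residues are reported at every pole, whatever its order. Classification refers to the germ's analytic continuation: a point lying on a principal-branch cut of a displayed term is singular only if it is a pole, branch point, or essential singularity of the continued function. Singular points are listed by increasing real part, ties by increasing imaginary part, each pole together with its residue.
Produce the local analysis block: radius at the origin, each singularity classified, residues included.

Denominator factor (x + 5/4)^2: pole of order 2 at -5/4, modulus 5/4.
Denominator factor (x + 3): pole of order 1 at -3, modulus 3.
The radius of convergence is the smallest modulus among the singular points: 5/4.
At the order-1 pole -3 set g(x) = (x - (-3))*f(x) = (-13*x/11 - 4/9)/(x + 5/4)**2.
Simple pole: residue = g(a) at a = -3, which is 4912/4851.
At the order-2 pole -5/4 set g(x) = (x - (-5/4))^2*f(x) = (-13*x/11 - 4/9)/(x + 3).
Order-2 pole: residue = g'(a); g'(-5/4) = -4912/4851, so the residue is -4912/4851.
List the singular points by increasing real part (a conjugate pair: the negative imaginary part first).

Radius of convergence at 0: 5/4.
At -3: a pole of order 1; residue 4912/4851.
At -5/4: a pole of order 2; residue -4912/4851.


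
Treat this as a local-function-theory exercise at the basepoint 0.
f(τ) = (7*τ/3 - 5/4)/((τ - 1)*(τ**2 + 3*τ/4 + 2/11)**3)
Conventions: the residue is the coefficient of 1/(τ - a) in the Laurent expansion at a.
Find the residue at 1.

At the order-1 pole 1 set g(τ) = (τ - (1))*f(τ) = (7*τ/3 - 5/4)/(τ**2 + 3*τ/4 + 2/11)**3.
Simple pole: residue = g(a) at a = 1, which is 276848/1842375.

The residue is 276848/1842375.


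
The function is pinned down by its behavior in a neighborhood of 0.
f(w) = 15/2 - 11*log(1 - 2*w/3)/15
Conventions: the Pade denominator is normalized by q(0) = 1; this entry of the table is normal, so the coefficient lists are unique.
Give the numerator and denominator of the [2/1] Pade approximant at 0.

Taylor coefficients needed (expand at 0): a_0 = 15/2, a_1 = 22/45, a_2 = 22/135, a_3 = 88/1215.
Write the denominator as Q(w) = 1 + q1*w. Requiring Q*f - P = O(w^4) with deg P <= 2 kills the coefficients of w^3..w^3 in Q*f:
  w^3: a_3 + q1*a_2 = 0, i.e. 88/1215 + (22/135)*q1 = 0.
Solving this linear system: q1 = -4/9.
The numerator is Q*f truncated at degree 2: P0 = a_0 = 15/2; P1 = a_1 + q1*a_0 = -128/45; P2 = a_2 + q1*a_1 = -22/405.

The Pade approximant has numerator coefficients [15/2, -128/45, -22/405]; denominator coefficients [1, -4/9].


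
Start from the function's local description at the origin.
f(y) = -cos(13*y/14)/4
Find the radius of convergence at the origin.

The radius of convergence is infinite.

The factor cos(13*y/14) is entire and contributes no finite singular point.
The polynomial part has no poles.
No finite singular points: the Taylor series at 0 converges everywhere.


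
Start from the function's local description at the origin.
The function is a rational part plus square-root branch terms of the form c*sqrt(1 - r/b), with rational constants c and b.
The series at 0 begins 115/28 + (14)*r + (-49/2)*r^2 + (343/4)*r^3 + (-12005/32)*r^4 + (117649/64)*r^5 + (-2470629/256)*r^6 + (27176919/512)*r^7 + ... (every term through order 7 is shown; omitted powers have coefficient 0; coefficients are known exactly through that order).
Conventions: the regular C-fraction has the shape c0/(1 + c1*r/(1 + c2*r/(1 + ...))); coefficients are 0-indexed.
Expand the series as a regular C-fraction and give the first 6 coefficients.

The regular C-fraction coefficients are [115/28, -392/115, 2373/460, 805/1356, 3941/1356, 2373/2252].

Taylor coefficients (read off): a_0 = 115/28, a_1 = 14, a_2 = -49/2, a_3 = 343/4, a_4 = -12005/32, a_5 = 117649/64.
c0 = a_0 = 115/28. Peel one level at a time: if S = 1 + c*r/S' with S'(0) = 1, then c is the r-coefficient of S and S' = c*r/(S - 1).
S_1 = c0/f = 1 + (-392/115)*r + (232554/13225)*r^2 + ...; c1 = -392/115.
S_2 = c1*r/(S_1 - 1) = 1 + (2373/460)*r + (-49/16)*r^2 + ...; c2 = 2373/460.
S_3 = c2*r/(S_2 - 1) = 1 + (805/1356)*r + (-3172505/1838736)*r^2 + ...; c3 = 805/1356.
S_4 = c3*r/(S_3 - 1) = 1 + (3941/1356)*r + (-49/16)*r^2 + ...; c4 = 3941/1356.
S_5 = c4*r/(S_4 - 1) = 1 + (2373/2252)*r + ...; c5 = 2373/2252.
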